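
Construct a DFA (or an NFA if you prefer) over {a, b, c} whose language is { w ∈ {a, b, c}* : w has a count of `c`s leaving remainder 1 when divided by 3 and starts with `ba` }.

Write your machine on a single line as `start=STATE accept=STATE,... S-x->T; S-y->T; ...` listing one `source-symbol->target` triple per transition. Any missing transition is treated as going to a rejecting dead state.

Build one automaton per condition and run them in lockstep. One (3 states) tracks the count of `c`s modulo 3; the other (4 states) tracks whether the input so far still matches the prefix `ba`. Each combined state is a pair, one component from each; accept when both components accept.
An 8-state machine:
        a   b   c  
>  S0   S1  S2  S3 
   S1   S1  S1  S3 
   S2   S4  S1  S3 
   S3   S3  S3  S5 
   S4   S4  S4  S6 
   S5   S5  S5  S1 
 * S6   S6  S6  S7 
   S7   S7  S7  S4 
(> = start, * = accepting)

start=S0; accept=S6; S0-a->S1; S0-b->S2; S0-c->S3; S1-a->S1; S1-b->S1; S1-c->S3; S2-a->S4; S2-b->S1; S2-c->S3; S3-a->S3; S3-b->S3; S3-c->S5; S4-a->S4; S4-b->S4; S4-c->S6; S5-a->S5; S5-b->S5; S5-c->S1; S6-a->S6; S6-b->S6; S6-c->S7; S7-a->S7; S7-b->S7; S7-c->S4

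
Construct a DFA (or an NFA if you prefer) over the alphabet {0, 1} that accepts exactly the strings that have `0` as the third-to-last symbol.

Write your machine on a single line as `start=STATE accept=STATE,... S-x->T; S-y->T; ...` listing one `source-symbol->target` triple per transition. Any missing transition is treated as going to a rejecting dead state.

start=A; accept=H,I,J,K; A-0->B; A-1->C; B-0->D; B-1->E; C-0->F; C-1->G; D-0->H; D-1->I; E-0->J; E-1->K; F-0->L; F-1->M; G-0->N; G-1->O; H-0->H; H-1->I; I-0->J; I-1->K; J-0->L; J-1->M; K-0->N; K-1->O; L-0->H; L-1->I; M-0->J; M-1->K; N-0->L; N-1->M; O-0->N; O-1->O

Because acceptance depends on a position counted from the end, the machine has to buffer the most recent 3 symbols. Make each state the string of the last up-to-3 symbols read; on input `x` shift the window left and append `x`. Accept when the buffered window has length 3 and begins with `0`.
15 states suffice.
       0  1 
>  A   B  C 
   B   D  E 
   C   F  G 
   D   H  I 
   E   J  K 
   F   L  M 
   G   N  O 
 * H   H  I 
 * I   J  K 
 * J   L  M 
 * K   N  O 
   L   H  I 
   M   J  K 
   N   L  M 
   O   N  O 
(> = start, * = accepting)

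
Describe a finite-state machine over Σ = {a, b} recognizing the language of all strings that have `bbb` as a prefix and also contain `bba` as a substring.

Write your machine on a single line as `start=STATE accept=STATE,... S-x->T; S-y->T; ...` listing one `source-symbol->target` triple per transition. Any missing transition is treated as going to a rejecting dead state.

start=S0; accept=S8; S0-a->S1; S0-b->S2; S1-a->S1; S1-b->S3; S2-a->S1; S2-b->S4; S3-a->S1; S3-b->S5; S4-a->S6; S4-b->S7; S5-a->S6; S5-b->S5; S6-a->S6; S6-b->S6; S7-a->S8; S7-b->S7; S8-a->S8; S8-b->S8

Handle the two conditions separately and then intersect. One (5 states) tracks whether the input so far still matches the prefix `bbb`; the other (4 states) tracks whether and how much of `bba` has been seen. Each combined state is a pair, one component from each; accept when both components accept.
A 9-state machine:
        a   b  
>  S0   S1  S2 
   S1   S1  S3 
   S2   S1  S4 
   S3   S1  S5 
   S4   S6  S7 
   S5   S6  S5 
   S6   S6  S6 
   S7   S8  S7 
 * S8   S8  S8 
(> = start, * = accepting)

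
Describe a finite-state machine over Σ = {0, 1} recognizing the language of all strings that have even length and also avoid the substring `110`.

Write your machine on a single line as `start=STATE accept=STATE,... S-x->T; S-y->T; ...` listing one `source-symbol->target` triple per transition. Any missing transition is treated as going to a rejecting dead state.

Build one automaton per condition and run them in lockstep. The first has 2 states tracking the input length modulo 2; the second has 4 states tracking partial matches of the forbidden pattern `110`. A product state is a pair (one from each), accepting exactly when both do. Minimizing collapses redundant product states.
7 states suffice.
       0  1 
>* A   B  C 
   B   A  D 
   C   A  E 
 * D   B  F 
 * E   G  F 
   F   G  E 
   G   G  G 
(> = start, * = accepting)

start=A; accept=A,D,E; A-0->B; A-1->C; B-0->A; B-1->D; C-0->A; C-1->E; D-0->B; D-1->F; E-0->G; E-1->F; F-0->G; F-1->E; G-0->G; G-1->G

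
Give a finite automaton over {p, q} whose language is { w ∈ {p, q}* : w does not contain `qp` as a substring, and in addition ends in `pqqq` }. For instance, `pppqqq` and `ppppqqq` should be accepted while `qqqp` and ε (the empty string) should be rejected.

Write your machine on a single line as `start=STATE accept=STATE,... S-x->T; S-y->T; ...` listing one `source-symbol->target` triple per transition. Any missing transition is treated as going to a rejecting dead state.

Handle the two conditions separately and then intersect. The first has 3 states tracking partial matches of the forbidden pattern `qp`; the second has 5 states tracking how much of the suffix `pqqq` has currently been matched. A product state is a pair (one from each), accepting exactly when both do. Minimizing collapses redundant product states.
6 states suffice.
        p   q  
>  S0   S1  S2 
   S1   S1  S3 
   S2   S2  S2 
   S3   S2  S4 
   S4   S2  S5 
 * S5   S2  S2 
(> = start, * = accepting)

start=S0; accept=S5; S0-p->S1; S0-q->S2; S1-p->S1; S1-q->S3; S2-p->S2; S2-q->S2; S3-p->S2; S3-q->S4; S4-p->S2; S4-q->S5; S5-p->S2; S5-q->S2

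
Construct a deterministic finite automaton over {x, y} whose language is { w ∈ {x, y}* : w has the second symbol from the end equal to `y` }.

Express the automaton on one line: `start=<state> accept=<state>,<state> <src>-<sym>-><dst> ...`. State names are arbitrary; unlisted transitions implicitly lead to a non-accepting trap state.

Because acceptance depends on a position counted from the end, the machine has to buffer the most recent 2 symbols. Make each state the string of the last up-to-2 symbols read; on input `x` shift the window left and append `x`. Accept when the buffered window has length 2 and begins with `y`.
A 7-state machine:
        x   y  
>  s0   s1  s2 
   s1   s3  s4 
   s2   s5  s6 
   s3   s3  s4 
   s4   s5  s6 
 * s5   s3  s4 
 * s6   s5  s6 
(> = start, * = accepting)

start=s0 accept=s5,s6 s0-x->s1 s0-y->s2 s1-x->s3 s1-y->s4 s2-x->s5 s2-y->s6 s3-x->s3 s3-y->s4 s4-x->s5 s4-y->s6 s5-x->s3 s5-y->s4 s6-x->s5 s6-y->s6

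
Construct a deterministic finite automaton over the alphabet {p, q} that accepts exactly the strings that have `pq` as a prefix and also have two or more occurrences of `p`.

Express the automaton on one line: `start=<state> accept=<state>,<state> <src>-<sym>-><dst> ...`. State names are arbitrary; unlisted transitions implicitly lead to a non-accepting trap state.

Build one automaton per condition and run them in lockstep. The first has 4 states tracking whether the input so far still matches the prefix `pq`; the second has 4 states tracking the count of `p`s, saturating at 3. A product state is a pair (one from each), accepting exactly when both do. Equivalent product states are then merged.
       p  q 
>  A   B  C 
   B   C  D 
   C   C  C 
   D   E  D 
 * E   E  E 
(> = start, * = accepting)

start=A accept=E A-p->B A-q->C B-p->C B-q->D C-p->C C-q->C D-p->E D-q->D E-p->E E-q->E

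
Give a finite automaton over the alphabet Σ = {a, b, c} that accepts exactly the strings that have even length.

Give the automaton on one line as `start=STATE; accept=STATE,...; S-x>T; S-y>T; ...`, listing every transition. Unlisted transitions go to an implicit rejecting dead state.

start=S0; accept=S0; S0-a>S1; S0-b>S1; S0-c>S1; S1-a>S0; S1-b>S0; S1-c>S0

Count input length modulo 2: every symbol advances one step around the cycle S0 → S1 → S0. Accept at S0.
With 2 states:
        a   b   c  
>* S0   S1  S1  S1 
   S1   S0  S0  S0 
(> = start, * = accepting)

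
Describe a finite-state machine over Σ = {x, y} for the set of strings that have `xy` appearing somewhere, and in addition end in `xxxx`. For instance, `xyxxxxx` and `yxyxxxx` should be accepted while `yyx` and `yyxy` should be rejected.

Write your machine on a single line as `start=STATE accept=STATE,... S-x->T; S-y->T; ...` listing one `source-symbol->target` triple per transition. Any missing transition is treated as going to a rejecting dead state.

Handle the two conditions separately and then intersect. One (3 states) tracks whether and how much of `xy` has been seen; the other (5 states) tracks how much of the suffix `xxxx` has currently been matched. Each combined state is a pair, one component from each; accept when both components accept. After merging equivalent states the machine shrinks.
7 states suffice.
        x   y  
>  q0   q1  q0 
   q1   q1  q2 
   q2   q3  q2 
   q3   q4  q2 
   q4   q5  q2 
   q5   q6  q2 
 * q6   q6  q2 
(> = start, * = accepting)

start=q0; accept=q6; q0-x->q1; q0-y->q0; q1-x->q1; q1-y->q2; q2-x->q3; q2-y->q2; q3-x->q4; q3-y->q2; q4-x->q5; q4-y->q2; q5-x->q6; q5-y->q2; q6-x->q6; q6-y->q2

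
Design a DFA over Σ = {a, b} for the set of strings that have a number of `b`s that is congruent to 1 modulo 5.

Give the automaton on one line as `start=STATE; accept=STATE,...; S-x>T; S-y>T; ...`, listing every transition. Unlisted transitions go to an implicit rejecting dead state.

start=q0; accept=q1; q0-a>q0; q0-b>q1; q1-a>q1; q1-b>q2; q2-a>q2; q2-b>q3; q3-a>q3; q3-b>q4; q4-a>q4; q4-b>q0

Keep the running count of `b`s modulo 5: each `b` advances along the cycle q0 → q1 → q2 → q3 → q4 → q0 while other symbols loop. Accept at q1.
5 states suffice.
        a   b  
>  q0   q0  q1 
 * q1   q1  q2 
   q2   q2  q3 
   q3   q3  q4 
   q4   q4  q0 
(> = start, * = accepting)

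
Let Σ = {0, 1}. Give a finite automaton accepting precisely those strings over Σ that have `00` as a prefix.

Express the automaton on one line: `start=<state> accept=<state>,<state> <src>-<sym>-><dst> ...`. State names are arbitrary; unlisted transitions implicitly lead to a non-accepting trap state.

start=q0 accept=q2 q0-0->q1 q0-1->q3 q1-0->q2 q1-1->q3 q2-0->q2 q2-1->q2 q3-0->q3 q3-1->q3

Walk along `00` while the input agrees: from q0 take `0` to q1, and so on. Any deviation drops to the rejecting sink q3. Once q2 is reached the prefix is confirmed and every continuation is accepted.
4 states suffice.
        0   1  
>  q0   q1  q3 
   q1   q2  q3 
 * q2   q2  q2 
   q3   q3  q3 
(> = start, * = accepting)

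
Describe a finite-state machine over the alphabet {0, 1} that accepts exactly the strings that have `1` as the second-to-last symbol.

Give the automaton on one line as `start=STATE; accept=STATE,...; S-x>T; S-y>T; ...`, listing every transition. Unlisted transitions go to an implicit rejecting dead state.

A DFA must remember the last 2 symbols (since which symbol is second-to-last isn't known until the input ends). Use one state per possible window of the last ≤2 symbols; accept from those whose window starts with `1`.
With 7 states:
        0   1  
>  q0   q1  q2 
   q1   q3  q4 
   q2   q5  q6 
   q3   q3  q4 
   q4   q5  q6 
 * q5   q3  q4 
 * q6   q5  q6 
(> = start, * = accepting)

start=q0; accept=q5,q6; q0-0>q1; q0-1>q2; q1-0>q3; q1-1>q4; q2-0>q5; q2-1>q6; q3-0>q3; q3-1>q4; q4-0>q5; q4-1>q6; q5-0>q3; q5-1>q4; q6-0>q5; q6-1>q6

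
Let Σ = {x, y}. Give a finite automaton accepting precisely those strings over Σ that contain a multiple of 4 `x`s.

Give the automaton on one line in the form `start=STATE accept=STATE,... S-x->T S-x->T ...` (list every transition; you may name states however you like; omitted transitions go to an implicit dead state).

The only thing that matters is how many `x`s have appeared, reduced mod 4. Use one state per residue: s0 for 0, …, s3 for 3. Reading `x` moves to the next residue; anything else stays put. s0 is accepting.
A 4-state machine:
        x   y  
>* s0   s1  s0 
   s1   s2  s1 
   s2   s3  s2 
   s3   s0  s3 
(> = start, * = accepting)

start=s0 accept=s0 s0-x->s1 s0-y->s0 s1-x->s2 s1-y->s1 s2-x->s3 s2-y->s2 s3-x->s0 s3-y->s3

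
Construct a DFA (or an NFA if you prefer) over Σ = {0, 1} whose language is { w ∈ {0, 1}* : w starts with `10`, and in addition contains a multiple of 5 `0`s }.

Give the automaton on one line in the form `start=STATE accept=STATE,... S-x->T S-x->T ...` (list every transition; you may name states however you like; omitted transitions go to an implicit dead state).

start=s0 accept=s7 s0-0->s1 s0-1->s2 s1-0->s1 s1-1->s1 s2-0->s3 s2-1->s1 s3-0->s4 s3-1->s3 s4-0->s5 s4-1->s4 s5-0->s6 s5-1->s5 s6-0->s7 s6-1->s6 s7-0->s3 s7-1->s7

Handle the two conditions separately and then intersect. One (4 states) tracks whether the input so far still matches the prefix `10`; the other (5 states) tracks the count of `0`s modulo 5. Each combined state is a pair, one component from each; accept when both components accept. Minimizing collapses redundant product states.
8 states suffice.
        0   1  
>  s0   s1  s2 
   s1   s1  s1 
   s2   s3  s1 
   s3   s4  s3 
   s4   s5  s4 
   s5   s6  s5 
   s6   s7  s6 
 * s7   s3  s7 
(> = start, * = accepting)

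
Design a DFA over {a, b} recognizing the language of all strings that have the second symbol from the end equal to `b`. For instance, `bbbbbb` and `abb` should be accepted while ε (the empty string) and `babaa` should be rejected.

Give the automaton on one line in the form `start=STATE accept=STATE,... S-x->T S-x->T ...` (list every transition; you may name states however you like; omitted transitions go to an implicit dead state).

start=S0 accept=S5,S6 S0-a->S1 S0-b->S2 S1-a->S3 S1-b->S4 S2-a->S5 S2-b->S6 S3-a->S3 S3-b->S4 S4-a->S5 S4-b->S6 S5-a->S3 S5-b->S4 S6-a->S5 S6-b->S6

A DFA must remember the last 2 symbols (since which symbol is second-to-last isn't known until the input ends). Use one state per possible window of the last ≤2 symbols; accept from those whose window starts with `b`.
A 7-state machine:
        a   b  
>  S0   S1  S2 
   S1   S3  S4 
   S2   S5  S6 
   S3   S3  S4 
   S4   S5  S6 
 * S5   S3  S4 
 * S6   S5  S6 
(> = start, * = accepting)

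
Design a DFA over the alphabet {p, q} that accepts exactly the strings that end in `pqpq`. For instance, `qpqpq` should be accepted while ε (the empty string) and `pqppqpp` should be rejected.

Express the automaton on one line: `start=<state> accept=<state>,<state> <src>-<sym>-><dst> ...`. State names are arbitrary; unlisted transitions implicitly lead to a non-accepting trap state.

start=s0 accept=s4 s0-p->s1 s0-q->s0 s1-p->s1 s1-q->s2 s2-p->s3 s2-q->s0 s3-p->s1 s3-q->s4 s4-p->s3 s4-q->s0

Remember how much of `pqpq` the current input suffix matches. State s0 means no match yet; s1 means the last symbol is `p`; s2 means the last 2 symbols are `pq`; s3 means the last 3 symbols are `pqp`; s4 means the last 4 symbols are `pqpq`. Only s4 accepts. On a mismatch, fall back to the longest proper suffix that is still a prefix of `pqpq`.
A 5-state machine:
        p   q  
>  s0   s1  s0 
   s1   s1  s2 
   s2   s3  s0 
   s3   s1  s4 
 * s4   s3  s0 
(> = start, * = accepting)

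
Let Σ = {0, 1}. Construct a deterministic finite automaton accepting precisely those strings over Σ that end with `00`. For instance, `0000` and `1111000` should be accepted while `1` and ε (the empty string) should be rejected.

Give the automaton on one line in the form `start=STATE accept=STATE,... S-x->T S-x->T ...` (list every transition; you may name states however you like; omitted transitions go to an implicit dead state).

Let each state record the length of the longest suffix of the input read so far that is also a prefix of `00`. B means the last symbol is `0`; C means the last 2 symbols are `00`. Accept only at C, where the string currently ends in `00`.
With 3 states:
       0  1 
>  A   B  A 
   B   C  A 
 * C   C  A 
(> = start, * = accepting)

start=A accept=C A-0->B A-1->A B-0->C B-1->A C-0->C C-1->A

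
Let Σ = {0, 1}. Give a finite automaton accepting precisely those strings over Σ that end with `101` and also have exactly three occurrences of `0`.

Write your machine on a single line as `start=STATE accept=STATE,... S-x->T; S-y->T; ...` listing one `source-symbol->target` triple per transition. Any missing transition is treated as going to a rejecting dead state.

start=A; accept=G; A-0->B; A-1->A; B-0->C; B-1->B; C-0->D; C-1->E; D-0->D; D-1->D; E-0->F; E-1->E; F-0->D; F-1->G; G-0->D; G-1->D

Handle the two conditions separately and then intersect. One (4 states) tracks how much of the suffix `101` has currently been matched; the other (5 states) tracks the count of `0`s, saturating at 4. Each combined state is a pair, one component from each; accept when both components accept. After merging equivalent states the machine shrinks.
A 7-state machine:
       0  1 
>  A   B  A 
   B   C  B 
   C   D  E 
   D   D  D 
   E   F  E 
   F   D  G 
 * G   D  D 
(> = start, * = accepting)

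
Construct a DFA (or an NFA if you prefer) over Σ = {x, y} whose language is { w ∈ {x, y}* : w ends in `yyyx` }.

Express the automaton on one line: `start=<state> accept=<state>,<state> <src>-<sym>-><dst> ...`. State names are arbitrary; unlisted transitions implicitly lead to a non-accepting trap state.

Remember how much of `yyyx` the current input suffix matches. State s0 means no match yet; s1 means the last symbol is `y`; s2 means the last 2 symbols are `yy`; s3 means the last 3 symbols are `yyy`; s4 means the last 4 symbols are `yyyx`. Only s4 accepts. On a mismatch, fall back to the longest proper suffix that is still a prefix of `yyyx`.
With 5 states:
        x   y  
>  s0   s0  s1 
   s1   s0  s2 
   s2   s0  s3 
   s3   s4  s3 
 * s4   s0  s1 
(> = start, * = accepting)

start=s0 accept=s4 s0-x->s0 s0-y->s1 s1-x->s0 s1-y->s2 s2-x->s0 s2-y->s3 s3-x->s4 s3-y->s3 s4-x->s0 s4-y->s1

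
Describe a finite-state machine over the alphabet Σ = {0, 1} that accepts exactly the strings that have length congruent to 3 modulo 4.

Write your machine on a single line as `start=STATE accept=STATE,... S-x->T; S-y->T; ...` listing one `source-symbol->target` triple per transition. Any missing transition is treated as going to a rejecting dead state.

Count input length modulo 4: every symbol advances one step around the cycle q0 → q1 → q2 → q3 → q0. Accept at q3.
With 4 states:
        0   1  
>  q0   q1  q1 
   q1   q2  q2 
   q2   q3  q3 
 * q3   q0  q0 
(> = start, * = accepting)

start=q0; accept=q3; q0-0->q1; q0-1->q1; q1-0->q2; q1-1->q2; q2-0->q3; q2-1->q3; q3-0->q0; q3-1->q0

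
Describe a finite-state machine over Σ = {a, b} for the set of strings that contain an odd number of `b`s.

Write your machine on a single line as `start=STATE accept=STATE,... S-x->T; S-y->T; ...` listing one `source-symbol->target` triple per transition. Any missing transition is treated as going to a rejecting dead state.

start=q0; accept=q1; q0-a->q0; q0-b->q1; q1-a->q1; q1-b->q0

Keep the running count of `b`s modulo 2: each `b` advances along the cycle q0 → q1 → q0 while other symbols loop. Accept at q1.
        a   b  
>  q0   q0  q1 
 * q1   q1  q0 
(> = start, * = accepting)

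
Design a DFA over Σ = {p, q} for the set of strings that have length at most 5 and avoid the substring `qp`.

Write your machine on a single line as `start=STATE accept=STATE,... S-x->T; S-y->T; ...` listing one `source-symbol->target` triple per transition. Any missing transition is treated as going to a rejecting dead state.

Handle the two conditions separately and then intersect. The first has 7 states tracking the input length, saturating at 6; the second has 3 states tracking partial matches of the forbidden pattern `qp`. A product state is a pair (one from each), accepting exactly when both do. After merging equivalent states the machine shrinks.
          p    q  
>* S0     S1   S2 
 * S1     S3   S4 
 * S2     S5   S4 
 * S3     S6   S7 
 * S4     S5   S7 
   S5     S5   S5 
 * S6     S8   S9 
 * S7     S5   S9 
 * S8    S10  S10 
 * S9     S5  S10 
 * S10    S5   S5 
(> = start, * = accepting)

start=S0; accept=S0,S1,S2,S3,S4,S6,S7,S8,S9,S10; S0-p->S1; S0-q->S2; S1-p->S3; S1-q->S4; S2-p->S5; S2-q->S4; S3-p->S6; S3-q->S7; S4-p->S5; S4-q->S7; S5-p->S5; S5-q->S5; S6-p->S8; S6-q->S9; S7-p->S5; S7-q->S9; S8-p->S10; S8-q->S10; S9-p->S5; S9-q->S10; S10-p->S5; S10-q->S5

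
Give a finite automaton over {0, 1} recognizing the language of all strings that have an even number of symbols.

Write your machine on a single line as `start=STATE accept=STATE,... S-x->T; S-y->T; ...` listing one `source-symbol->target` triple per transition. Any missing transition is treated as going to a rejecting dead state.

start=q0; accept=q0; q0-0->q1; q0-1->q1; q1-0->q0; q1-1->q0

Count input length modulo 2: every symbol advances one step around the cycle q0 → q1 → q0. Accept at q0.
2 states suffice.
        0   1  
>* q0   q1  q1 
   q1   q0  q0 
(> = start, * = accepting)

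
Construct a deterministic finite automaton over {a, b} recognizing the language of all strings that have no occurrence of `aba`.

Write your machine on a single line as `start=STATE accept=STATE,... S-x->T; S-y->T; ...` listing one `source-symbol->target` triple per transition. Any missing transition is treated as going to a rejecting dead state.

start=S0; accept=S0,S1,S2; S0-a->S1; S0-b->S0; S1-a->S1; S1-b->S2; S2-a->S3; S2-b->S0; S3-a->S3; S3-b->S3

Track partial matches of the forbidden pattern `aba`. State S3 is a dead state reached once `aba` has occurred; every other state accepts. S0 means no part of `aba` is currently matched.
4 states suffice.
        a   b  
>* S0   S1  S0 
 * S1   S1  S2 
 * S2   S3  S0 
   S3   S3  S3 
(> = start, * = accepting)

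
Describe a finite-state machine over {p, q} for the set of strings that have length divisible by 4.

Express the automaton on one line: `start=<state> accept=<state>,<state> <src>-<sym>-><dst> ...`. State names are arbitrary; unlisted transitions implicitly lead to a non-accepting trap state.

start=A accept=A A-p->B A-q->B B-p->C B-q->C C-p->D C-q->D D-p->A D-q->A

Only the length mod 4 matters, so use a 4-cycle: from any state, every input symbol moves to the next state, wrapping D back to A. Mark A accepting.
With 4 states:
       p  q 
>* A   B  B 
   B   C  C 
   C   D  D 
   D   A  A 
(> = start, * = accepting)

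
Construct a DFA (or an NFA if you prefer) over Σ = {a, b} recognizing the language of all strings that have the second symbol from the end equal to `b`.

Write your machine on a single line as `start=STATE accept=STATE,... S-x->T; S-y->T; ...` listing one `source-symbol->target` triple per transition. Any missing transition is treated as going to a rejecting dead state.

Because acceptance depends on a position counted from the end, the machine has to buffer the most recent 2 symbols. Make each state the string of the last up-to-2 symbols read; on input `x` shift the window left and append `x`. Accept when the buffered window has length 2 and begins with `b`.
A 7-state machine:
        a   b  
>  q0   q1  q2 
   q1   q3  q4 
   q2   q5  q6 
   q3   q3  q4 
   q4   q5  q6 
 * q5   q3  q4 
 * q6   q5  q6 
(> = start, * = accepting)

start=q0; accept=q5,q6; q0-a->q1; q0-b->q2; q1-a->q3; q1-b->q4; q2-a->q5; q2-b->q6; q3-a->q3; q3-b->q4; q4-a->q5; q4-b->q6; q5-a->q3; q5-b->q4; q6-a->q5; q6-b->q6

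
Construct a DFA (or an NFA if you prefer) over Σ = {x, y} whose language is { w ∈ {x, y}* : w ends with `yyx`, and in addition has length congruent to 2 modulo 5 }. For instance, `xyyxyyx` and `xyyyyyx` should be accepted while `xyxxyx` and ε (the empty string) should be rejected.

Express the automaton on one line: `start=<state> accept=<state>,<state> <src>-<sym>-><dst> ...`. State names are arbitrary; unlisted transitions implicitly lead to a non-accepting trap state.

Build one automaton per condition and run them in lockstep. The first has 4 states tracking how much of the suffix `yyx` has currently been matched; the second has 5 states tracking the input length modulo 5. A product state is a pair (one from each), accepting exactly when both do. After merging equivalent states the machine shrinks.
An 8-state machine:
       x  y 
>  A   B  B 
   B   C  C 
   C   D  D 
   D   E  E 
   E   A  F 
   F   B  G 
   G   H  C 
 * H   D  D 
(> = start, * = accepting)

start=A accept=H A-x->B A-y->B B-x->C B-y->C C-x->D C-y->D D-x->E D-y->E E-x->A E-y->F F-x->B F-y->G G-x->H G-y->C H-x->D H-y->D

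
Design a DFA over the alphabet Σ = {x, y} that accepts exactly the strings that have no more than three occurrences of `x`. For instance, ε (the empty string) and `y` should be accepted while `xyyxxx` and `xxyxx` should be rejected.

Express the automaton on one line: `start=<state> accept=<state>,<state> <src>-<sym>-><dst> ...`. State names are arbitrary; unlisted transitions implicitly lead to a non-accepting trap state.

start=S0 accept=S0,S1,S2,S3 S0-x->S1 S0-y->S0 S1-x->S2 S1-y->S1 S2-x->S3 S2-y->S2 S3-x->S4 S3-y->S3 S4-x->S4 S4-y->S4

Count `x`s, saturating at 4: states S0 through S3 mean 0 through 3 `x`s seen; S4 means more than 3. Each `x` increments (capped at S4); other symbols loop. Accept from {S0, S1, S2, S3}.
A 5-state machine:
        x   y  
>* S0   S1  S0 
 * S1   S2  S1 
 * S2   S3  S2 
 * S3   S4  S3 
   S4   S4  S4 
(> = start, * = accepting)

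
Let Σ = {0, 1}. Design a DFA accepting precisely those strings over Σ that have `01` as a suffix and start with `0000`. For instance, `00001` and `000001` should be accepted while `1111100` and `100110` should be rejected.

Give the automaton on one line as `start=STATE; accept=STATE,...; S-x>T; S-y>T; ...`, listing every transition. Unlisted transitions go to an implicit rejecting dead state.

Run two small machines in parallel and take their product. The first has 3 states tracking how much of the suffix `01` has currently been matched; the second has 6 states tracking whether the input so far still matches the prefix `0000`. A product state is a pair (one from each), accepting exactly when both do. After merging equivalent states the machine shrinks.
With 8 states:
        0   1  
>  S0   S1  S2 
   S1   S3  S2 
   S2   S2  S2 
   S3   S4  S2 
   S4   S5  S2 
   S5   S5  S6 
 * S6   S5  S7 
   S7   S5  S7 
(> = start, * = accepting)

start=S0; accept=S6; S0-0>S1; S0-1>S2; S1-0>S3; S1-1>S2; S2-0>S2; S2-1>S2; S3-0>S4; S3-1>S2; S4-0>S5; S4-1>S2; S5-0>S5; S5-1>S6; S6-0>S5; S6-1>S7; S7-0>S5; S7-1>S7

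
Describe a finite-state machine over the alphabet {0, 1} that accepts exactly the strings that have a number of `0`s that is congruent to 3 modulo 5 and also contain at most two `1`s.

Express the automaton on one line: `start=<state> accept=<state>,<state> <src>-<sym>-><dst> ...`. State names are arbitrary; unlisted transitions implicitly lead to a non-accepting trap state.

start=q0 accept=q6,q11,q14 q0-0->q1 q0-1->q2 q1-0->q3 q1-1->q4 q2-0->q4 q2-1->q5 q3-0->q6 q3-1->q7 q4-0->q7 q4-1->q8 q5-0->q8 q5-1->q9 q6-0->q10 q6-1->q11 q7-0->q11 q7-1->q12 q8-0->q12 q8-1->q9 q9-0->q9 q9-1->q9 q10-0->q0 q10-1->q13 q11-0->q13 q11-1->q14 q12-0->q14 q12-1->q9 q13-0->q2 q13-1->q15 q14-0->q15 q14-1->q9 q15-0->q5 q15-1->q9

Run two small machines in parallel and take their product. One (5 states) tracks the count of `0`s modulo 5; the other (4 states) tracks the count of `1`s, saturating at 3. Each combined state is a pair, one component from each; accept when both components accept. Equivalent product states are then merged.
With 16 states:
          0    1  
>  q0     q1   q2 
   q1     q3   q4 
   q2     q4   q5 
   q3     q6   q7 
   q4     q7   q8 
   q5     q8   q9 
 * q6    q10  q11 
   q7    q11  q12 
   q8    q12   q9 
   q9     q9   q9 
   q10    q0  q13 
 * q11   q13  q14 
   q12   q14   q9 
   q13    q2  q15 
 * q14   q15   q9 
   q15    q5   q9 
(> = start, * = accepting)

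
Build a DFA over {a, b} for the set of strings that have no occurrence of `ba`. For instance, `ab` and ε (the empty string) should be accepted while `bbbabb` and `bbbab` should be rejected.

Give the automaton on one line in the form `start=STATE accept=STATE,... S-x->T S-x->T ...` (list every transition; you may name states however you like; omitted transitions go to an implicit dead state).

Track partial matches of the forbidden pattern `ba`. State s2 is a dead state reached once `ba` has occurred; every other state accepts. s0 means no part of `ba` is currently matched.
        a   b  
>* s0   s0  s1 
 * s1   s2  s1 
   s2   s2  s2 
(> = start, * = accepting)

start=s0 accept=s0,s1 s0-a->s0 s0-b->s1 s1-a->s2 s1-b->s1 s2-a->s2 s2-b->s2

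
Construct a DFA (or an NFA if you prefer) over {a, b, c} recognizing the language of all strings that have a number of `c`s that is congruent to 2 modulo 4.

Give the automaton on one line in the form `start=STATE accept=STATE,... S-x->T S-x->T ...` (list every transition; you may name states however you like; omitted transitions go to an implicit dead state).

start=q0 accept=q2 q0-a->q0 q0-b->q0 q0-c->q1 q1-a->q1 q1-b->q1 q1-c->q2 q2-a->q2 q2-b->q2 q2-c->q3 q3-a->q3 q3-b->q3 q3-c->q0

Keep the running count of `c`s modulo 4: each `c` advances along the cycle q0 → q1 → q2 → q3 → q0 while other symbols loop. Accept at q2.
4 states suffice.
        a   b   c  
>  q0   q0  q0  q1 
   q1   q1  q1  q2 
 * q2   q2  q2  q3 
   q3   q3  q3  q0 
(> = start, * = accepting)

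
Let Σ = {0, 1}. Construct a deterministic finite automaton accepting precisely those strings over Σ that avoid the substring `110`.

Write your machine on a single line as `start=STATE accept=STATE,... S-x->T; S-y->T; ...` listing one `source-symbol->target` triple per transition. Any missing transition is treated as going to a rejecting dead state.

start=q0; accept=q0,q1,q2; q0-0->q0; q0-1->q1; q1-0->q0; q1-1->q2; q2-0->q3; q2-1->q2; q3-0->q3; q3-1->q3

Track partial matches of the forbidden pattern `110`. State q3 is a dead state reached once `110` has occurred; every other state accepts. q0 means no part of `110` is currently matched.
4 states suffice.
        0   1  
>* q0   q0  q1 
 * q1   q0  q2 
 * q2   q3  q2 
   q3   q3  q3 
(> = start, * = accepting)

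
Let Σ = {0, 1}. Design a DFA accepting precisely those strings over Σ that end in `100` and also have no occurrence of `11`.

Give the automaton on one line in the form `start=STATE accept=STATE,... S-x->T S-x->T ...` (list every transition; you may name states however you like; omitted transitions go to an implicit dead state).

Build one automaton per condition and run them in lockstep. One (4 states) tracks how much of the suffix `100` has currently been matched; the other (3 states) tracks partial matches of the forbidden pattern `11`. Each combined state is a pair, one component from each; accept when both components accept. Equivalent product states are then merged.
A 5-state machine:
        0   1  
>  q0   q0  q1 
   q1   q2  q3 
   q2   q4  q1 
   q3   q3  q3 
 * q4   q0  q1 
(> = start, * = accepting)

start=q0 accept=q4 q0-0->q0 q0-1->q1 q1-0->q2 q1-1->q3 q2-0->q4 q2-1->q1 q3-0->q3 q3-1->q3 q4-0->q0 q4-1->q1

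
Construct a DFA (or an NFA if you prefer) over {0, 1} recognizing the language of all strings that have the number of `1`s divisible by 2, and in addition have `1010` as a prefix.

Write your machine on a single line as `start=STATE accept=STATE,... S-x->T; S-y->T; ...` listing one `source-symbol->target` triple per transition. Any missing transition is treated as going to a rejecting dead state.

Build one automaton per condition and run them in lockstep. One (2 states) tracks the count of `1`s modulo 2; the other (6 states) tracks whether the input so far still matches the prefix `1010`. Each combined state is a pair, one component from each; accept when both components accept. After merging equivalent states the machine shrinks.
With 7 states:
       0  1 
>  A   B  C 
   B   B  B 
   C   D  B 
   D   B  E 
   E   F  B 
 * F   F  G 
   G   G  F 
(> = start, * = accepting)

start=A; accept=F; A-0->B; A-1->C; B-0->B; B-1->B; C-0->D; C-1->B; D-0->B; D-1->E; E-0->F; E-1->B; F-0->F; F-1->G; G-0->G; G-1->F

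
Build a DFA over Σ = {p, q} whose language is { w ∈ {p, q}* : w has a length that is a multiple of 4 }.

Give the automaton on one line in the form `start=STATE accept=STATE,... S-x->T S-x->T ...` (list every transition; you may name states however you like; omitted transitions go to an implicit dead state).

Only the length mod 4 matters, so use a 4-cycle: from any state, every input symbol moves to the next state, wrapping D back to A. Mark A accepting.
A 4-state machine:
       p  q 
>* A   B  B 
   B   C  C 
   C   D  D 
   D   A  A 
(> = start, * = accepting)

start=A accept=A A-p->B A-q->B B-p->C B-q->C C-p->D C-q->D D-p->A D-q->A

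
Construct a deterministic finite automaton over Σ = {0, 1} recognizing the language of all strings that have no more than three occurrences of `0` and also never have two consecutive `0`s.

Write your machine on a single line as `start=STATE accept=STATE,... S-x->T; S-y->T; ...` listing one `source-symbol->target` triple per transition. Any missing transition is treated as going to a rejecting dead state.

start=q0; accept=q0,q1,q3,q4,q5,q6; q0-0->q1; q0-1->q0; q1-0->q2; q1-1->q3; q2-0->q2; q2-1->q2; q3-0->q4; q3-1->q3; q4-0->q2; q4-1->q5; q5-0->q6; q5-1->q5; q6-0->q2; q6-1->q6

Build one automaton per condition and run them in lockstep. One (5 states) tracks the count of `0`s, saturating at 4; the other (3 states) tracks partial matches of the forbidden pattern `00`. Each combined state is a pair, one component from each; accept when both components accept. Minimizing collapses redundant product states.
7 states suffice.
        0   1  
>* q0   q1  q0 
 * q1   q2  q3 
   q2   q2  q2 
 * q3   q4  q3 
 * q4   q2  q5 
 * q5   q6  q5 
 * q6   q2  q6 
(> = start, * = accepting)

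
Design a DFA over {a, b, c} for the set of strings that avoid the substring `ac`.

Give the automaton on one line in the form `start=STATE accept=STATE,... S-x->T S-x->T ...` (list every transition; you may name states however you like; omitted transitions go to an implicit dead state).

start=q0 accept=q0,q1 q0-a->q1 q0-b->q0 q0-c->q0 q1-a->q1 q1-b->q0 q1-c->q2 q2-a->q2 q2-b->q2 q2-c->q2

Track partial matches of the forbidden pattern `ac`. State q2 is a dead state reached once `ac` has occurred; every other state accepts. q0 means no part of `ac` is currently matched.
A 3-state machine:
        a   b   c  
>* q0   q1  q0  q0 
 * q1   q1  q0  q2 
   q2   q2  q2  q2 
(> = start, * = accepting)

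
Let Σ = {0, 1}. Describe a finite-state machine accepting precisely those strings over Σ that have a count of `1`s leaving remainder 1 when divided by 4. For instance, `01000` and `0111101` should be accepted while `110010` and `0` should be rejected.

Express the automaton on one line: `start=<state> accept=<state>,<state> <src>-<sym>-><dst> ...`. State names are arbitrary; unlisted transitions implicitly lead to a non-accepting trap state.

Keep the running count of `1`s modulo 4: each `1` advances along the cycle S0 → S1 → S2 → S3 → S0 while other symbols loop. Accept at S1.
A 4-state machine:
        0   1  
>  S0   S0  S1 
 * S1   S1  S2 
   S2   S2  S3 
   S3   S3  S0 
(> = start, * = accepting)

start=S0 accept=S1 S0-0->S0 S0-1->S1 S1-0->S1 S1-1->S2 S2-0->S2 S2-1->S3 S3-0->S3 S3-1->S0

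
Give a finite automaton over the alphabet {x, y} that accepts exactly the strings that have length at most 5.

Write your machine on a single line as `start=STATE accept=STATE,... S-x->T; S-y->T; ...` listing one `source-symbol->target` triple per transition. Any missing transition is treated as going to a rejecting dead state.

We only need to distinguish lengths 0, 1, …, 5, and '>5'. Chain q0 → q1 → q2 → q3 → q4 → q5 → q6 on every symbol, with q6 looping. Accepting states: {q0, q1, q2, q3, q4, q5}.
With 7 states:
        x   y  
>* q0   q1  q1 
 * q1   q2  q2 
 * q2   q3  q3 
 * q3   q4  q4 
 * q4   q5  q5 
 * q5   q6  q6 
   q6   q6  q6 
(> = start, * = accepting)

start=q0; accept=q0,q1,q2,q3,q4,q5; q0-x->q1; q0-y->q1; q1-x->q2; q1-y->q2; q2-x->q3; q2-y->q3; q3-x->q4; q3-y->q4; q4-x->q5; q4-y->q5; q5-x->q6; q5-y->q6; q6-x->q6; q6-y->q6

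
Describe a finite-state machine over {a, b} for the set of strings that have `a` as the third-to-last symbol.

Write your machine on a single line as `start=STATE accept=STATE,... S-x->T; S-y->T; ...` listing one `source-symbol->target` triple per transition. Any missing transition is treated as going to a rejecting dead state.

A DFA must remember the last 3 symbols (since which symbol is third-to-last isn't known until the input ends). Use one state per possible window of the last ≤3 symbols; accept from those whose window starts with `a`.
15 states suffice.
          a    b  
>  q0     q1   q2 
   q1     q3   q4 
   q2     q5   q6 
   q3     q7   q8 
   q4     q9  q10 
   q5    q11  q12 
   q6    q13  q14 
 * q7     q7   q8 
 * q8     q9  q10 
 * q9    q11  q12 
 * q10   q13  q14 
   q11    q7   q8 
   q12    q9  q10 
   q13   q11  q12 
   q14   q13  q14 
(> = start, * = accepting)

start=q0; accept=q7,q8,q9,q10; q0-a->q1; q0-b->q2; q1-a->q3; q1-b->q4; q2-a->q5; q2-b->q6; q3-a->q7; q3-b->q8; q4-a->q9; q4-b->q10; q5-a->q11; q5-b->q12; q6-a->q13; q6-b->q14; q7-a->q7; q7-b->q8; q8-a->q9; q8-b->q10; q9-a->q11; q9-b->q12; q10-a->q13; q10-b->q14; q11-a->q7; q11-b->q8; q12-a->q9; q12-b->q10; q13-a->q11; q13-b->q12; q14-a->q13; q14-b->q14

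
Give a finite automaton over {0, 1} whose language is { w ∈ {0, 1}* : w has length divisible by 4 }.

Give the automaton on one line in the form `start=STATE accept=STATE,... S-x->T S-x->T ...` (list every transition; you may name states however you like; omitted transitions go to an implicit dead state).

Count input length modulo 4: every symbol advances one step around the cycle S0 → S1 → S2 → S3 → S0. Accept at S0.
A 4-state machine:
        0   1  
>* S0   S1  S1 
   S1   S2  S2 
   S2   S3  S3 
   S3   S0  S0 
(> = start, * = accepting)

start=S0 accept=S0 S0-0->S1 S0-1->S1 S1-0->S2 S1-1->S2 S2-0->S3 S2-1->S3 S3-0->S0 S3-1->S0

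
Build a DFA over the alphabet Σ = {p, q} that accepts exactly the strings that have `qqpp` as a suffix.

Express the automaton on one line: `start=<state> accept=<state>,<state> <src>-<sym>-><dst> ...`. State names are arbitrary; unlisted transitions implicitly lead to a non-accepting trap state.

Let each state record the length of the longest suffix of the input read so far that is also a prefix of `qqpp`. B means the last symbol is `q`; C means the last 2 symbols are `qq`; D means the last 3 symbols are `qqp`; E means the last 4 symbols are `qqpp`. Accept only at E, where the string currently ends in `qqpp`.
A 5-state machine:
       p  q 
>  A   A  B 
   B   A  C 
   C   D  C 
   D   E  B 
 * E   A  B 
(> = start, * = accepting)

start=A accept=E A-p->A A-q->B B-p->A B-q->C C-p->D C-q->C D-p->E D-q->B E-p->A E-q->B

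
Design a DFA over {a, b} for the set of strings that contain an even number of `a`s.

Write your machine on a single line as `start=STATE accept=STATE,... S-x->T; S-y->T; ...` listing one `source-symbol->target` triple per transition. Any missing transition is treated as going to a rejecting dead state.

Keep the running count of `a`s modulo 2: each `a` advances along the cycle s0 → s1 → s0 while other symbols loop. Accept at s0.
A 2-state machine:
        a   b  
>* s0   s1  s0 
   s1   s0  s1 
(> = start, * = accepting)

start=s0; accept=s0; s0-a->s1; s0-b->s0; s1-a->s0; s1-b->s1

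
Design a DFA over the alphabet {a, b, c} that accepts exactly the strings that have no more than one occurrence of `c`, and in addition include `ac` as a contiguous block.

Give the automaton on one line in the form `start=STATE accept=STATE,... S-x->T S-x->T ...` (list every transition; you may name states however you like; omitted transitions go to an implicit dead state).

start=q0 accept=q3 q0-a->q1 q0-b->q0 q0-c->q2 q1-a->q1 q1-b->q0 q1-c->q3 q2-a->q2 q2-b->q2 q2-c->q2 q3-a->q3 q3-b->q3 q3-c->q2

Build one automaton per condition and run them in lockstep. One (3 states) tracks the count of `c`s, saturating at 2; the other (3 states) tracks whether and how much of `ac` has been seen. Each combined state is a pair, one component from each; accept when both components accept. After merging equivalent states the machine shrinks.
A 4-state machine:
        a   b   c  
>  q0   q1  q0  q2 
   q1   q1  q0  q3 
   q2   q2  q2  q2 
 * q3   q3  q3  q2 
(> = start, * = accepting)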